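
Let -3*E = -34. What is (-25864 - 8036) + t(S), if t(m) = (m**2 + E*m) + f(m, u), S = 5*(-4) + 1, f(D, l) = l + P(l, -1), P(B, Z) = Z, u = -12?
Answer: -101302/3 ≈ -33767.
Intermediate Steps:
E = 34/3 (E = -1/3*(-34) = 34/3 ≈ 11.333)
f(D, l) = -1 + l (f(D, l) = l - 1 = -1 + l)
S = -19 (S = -20 + 1 = -19)
t(m) = -13 + m**2 + 34*m/3 (t(m) = (m**2 + 34*m/3) + (-1 - 12) = (m**2 + 34*m/3) - 13 = -13 + m**2 + 34*m/3)
(-25864 - 8036) + t(S) = (-25864 - 8036) + (-13 + (-19)**2 + (34/3)*(-19)) = -33900 + (-13 + 361 - 646/3) = -33900 + 398/3 = -101302/3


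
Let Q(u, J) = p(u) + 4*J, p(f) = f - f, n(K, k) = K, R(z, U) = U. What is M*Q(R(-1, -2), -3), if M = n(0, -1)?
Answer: 0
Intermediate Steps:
p(f) = 0
M = 0
Q(u, J) = 4*J (Q(u, J) = 0 + 4*J = 4*J)
M*Q(R(-1, -2), -3) = 0*(4*(-3)) = 0*(-12) = 0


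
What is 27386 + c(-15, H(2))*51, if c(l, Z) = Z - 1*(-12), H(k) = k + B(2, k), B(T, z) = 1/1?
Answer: 28151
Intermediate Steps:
B(T, z) = 1
H(k) = 1 + k (H(k) = k + 1 = 1 + k)
c(l, Z) = 12 + Z (c(l, Z) = Z + 12 = 12 + Z)
27386 + c(-15, H(2))*51 = 27386 + (12 + (1 + 2))*51 = 27386 + (12 + 3)*51 = 27386 + 15*51 = 27386 + 765 = 28151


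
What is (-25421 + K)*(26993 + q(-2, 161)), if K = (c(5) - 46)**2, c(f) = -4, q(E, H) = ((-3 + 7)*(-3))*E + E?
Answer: -619210815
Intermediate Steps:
q(E, H) = -11*E (q(E, H) = (4*(-3))*E + E = -12*E + E = -11*E)
K = 2500 (K = (-4 - 46)**2 = (-50)**2 = 2500)
(-25421 + K)*(26993 + q(-2, 161)) = (-25421 + 2500)*(26993 - 11*(-2)) = -22921*(26993 + 22) = -22921*27015 = -619210815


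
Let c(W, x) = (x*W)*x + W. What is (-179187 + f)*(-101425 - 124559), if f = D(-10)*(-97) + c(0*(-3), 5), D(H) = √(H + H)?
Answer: 40493395008 + 43840896*I*√5 ≈ 4.0493e+10 + 9.8031e+7*I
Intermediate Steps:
c(W, x) = W + W*x² (c(W, x) = (W*x)*x + W = W*x² + W = W + W*x²)
D(H) = √2*√H (D(H) = √(2*H) = √2*√H)
f = -194*I*√5 (f = (√2*√(-10))*(-97) + (0*(-3))*(1 + 5²) = (√2*(I*√10))*(-97) + 0*(1 + 25) = (2*I*√5)*(-97) + 0*26 = -194*I*√5 + 0 = -194*I*√5 ≈ -433.8*I)
(-179187 + f)*(-101425 - 124559) = (-179187 - 194*I*√5)*(-101425 - 124559) = (-179187 - 194*I*√5)*(-225984) = 40493395008 + 43840896*I*√5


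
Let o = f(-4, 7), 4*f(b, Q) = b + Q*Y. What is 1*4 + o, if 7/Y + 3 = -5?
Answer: 47/32 ≈ 1.4688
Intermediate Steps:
Y = -7/8 (Y = 7/(-3 - 5) = 7/(-8) = 7*(-⅛) = -7/8 ≈ -0.87500)
f(b, Q) = -7*Q/32 + b/4 (f(b, Q) = (b + Q*(-7/8))/4 = (b - 7*Q/8)/4 = -7*Q/32 + b/4)
o = -81/32 (o = -7/32*7 + (¼)*(-4) = -49/32 - 1 = -81/32 ≈ -2.5313)
1*4 + o = 1*4 - 81/32 = 4 - 81/32 = 47/32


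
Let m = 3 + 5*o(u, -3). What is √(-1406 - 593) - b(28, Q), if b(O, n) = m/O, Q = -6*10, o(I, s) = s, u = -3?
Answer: 3/7 + I*√1999 ≈ 0.42857 + 44.71*I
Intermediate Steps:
Q = -60
m = -12 (m = 3 + 5*(-3) = 3 - 15 = -12)
b(O, n) = -12/O
√(-1406 - 593) - b(28, Q) = √(-1406 - 593) - (-12)/28 = √(-1999) - (-12)/28 = I*√1999 - 1*(-3/7) = I*√1999 + 3/7 = 3/7 + I*√1999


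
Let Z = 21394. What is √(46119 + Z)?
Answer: √67513 ≈ 259.83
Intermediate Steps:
√(46119 + Z) = √(46119 + 21394) = √67513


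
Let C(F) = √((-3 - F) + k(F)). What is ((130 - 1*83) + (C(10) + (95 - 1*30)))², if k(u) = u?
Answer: (112 + I*√3)² ≈ 12541.0 + 387.98*I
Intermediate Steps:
C(F) = I*√3 (C(F) = √((-3 - F) + F) = √(-3) = I*√3)
((130 - 1*83) + (C(10) + (95 - 1*30)))² = ((130 - 1*83) + (I*√3 + (95 - 1*30)))² = ((130 - 83) + (I*√3 + (95 - 30)))² = (47 + (I*√3 + 65))² = (47 + (65 + I*√3))² = (112 + I*√3)²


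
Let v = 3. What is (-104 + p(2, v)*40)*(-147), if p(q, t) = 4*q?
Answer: -31752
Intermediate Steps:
(-104 + p(2, v)*40)*(-147) = (-104 + (4*2)*40)*(-147) = (-104 + 8*40)*(-147) = (-104 + 320)*(-147) = 216*(-147) = -31752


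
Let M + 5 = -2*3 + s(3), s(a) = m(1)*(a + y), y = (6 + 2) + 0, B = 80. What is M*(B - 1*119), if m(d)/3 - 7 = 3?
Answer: -12441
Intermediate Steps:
m(d) = 30 (m(d) = 21 + 3*3 = 21 + 9 = 30)
y = 8 (y = 8 + 0 = 8)
s(a) = 240 + 30*a (s(a) = 30*(a + 8) = 30*(8 + a) = 240 + 30*a)
M = 319 (M = -5 + (-2*3 + (240 + 30*3)) = -5 + (-6 + (240 + 90)) = -5 + (-6 + 330) = -5 + 324 = 319)
M*(B - 1*119) = 319*(80 - 1*119) = 319*(80 - 119) = 319*(-39) = -12441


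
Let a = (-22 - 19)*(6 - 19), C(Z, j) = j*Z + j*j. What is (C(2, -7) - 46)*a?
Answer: -5863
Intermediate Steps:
C(Z, j) = j² + Z*j (C(Z, j) = Z*j + j² = j² + Z*j)
a = 533 (a = -41*(-13) = 533)
(C(2, -7) - 46)*a = (-7*(2 - 7) - 46)*533 = (-7*(-5) - 46)*533 = (35 - 46)*533 = -11*533 = -5863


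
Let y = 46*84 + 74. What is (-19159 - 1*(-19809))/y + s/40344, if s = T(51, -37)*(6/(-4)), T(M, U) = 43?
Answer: 8656533/52958224 ≈ 0.16346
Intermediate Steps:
y = 3938 (y = 3864 + 74 = 3938)
s = -129/2 (s = 43*(6/(-4)) = 43*(6*(-¼)) = 43*(-3/2) = -129/2 ≈ -64.500)
(-19159 - 1*(-19809))/y + s/40344 = (-19159 - 1*(-19809))/3938 - 129/2/40344 = (-19159 + 19809)*(1/3938) - 129/2*1/40344 = 650*(1/3938) - 43/26896 = 325/1969 - 43/26896 = 8656533/52958224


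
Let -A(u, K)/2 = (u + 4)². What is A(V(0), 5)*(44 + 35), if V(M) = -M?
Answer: -2528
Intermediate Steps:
A(u, K) = -2*(4 + u)² (A(u, K) = -2*(u + 4)² = -2*(4 + u)²)
A(V(0), 5)*(44 + 35) = (-2*(4 - 1*0)²)*(44 + 35) = -2*(4 + 0)²*79 = -2*4²*79 = -2*16*79 = -32*79 = -2528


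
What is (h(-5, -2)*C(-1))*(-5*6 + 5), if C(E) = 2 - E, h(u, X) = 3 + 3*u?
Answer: 900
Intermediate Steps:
(h(-5, -2)*C(-1))*(-5*6 + 5) = ((3 + 3*(-5))*(2 - 1*(-1)))*(-5*6 + 5) = ((3 - 15)*(2 + 1))*(-30 + 5) = -12*3*(-25) = -36*(-25) = 900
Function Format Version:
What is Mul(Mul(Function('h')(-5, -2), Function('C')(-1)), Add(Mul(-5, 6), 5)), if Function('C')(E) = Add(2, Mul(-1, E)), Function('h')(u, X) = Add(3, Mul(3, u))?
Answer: 900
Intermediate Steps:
Mul(Mul(Function('h')(-5, -2), Function('C')(-1)), Add(Mul(-5, 6), 5)) = Mul(Mul(Add(3, Mul(3, -5)), Add(2, Mul(-1, -1))), Add(Mul(-5, 6), 5)) = Mul(Mul(Add(3, -15), Add(2, 1)), Add(-30, 5)) = Mul(Mul(-12, 3), -25) = Mul(-36, -25) = 900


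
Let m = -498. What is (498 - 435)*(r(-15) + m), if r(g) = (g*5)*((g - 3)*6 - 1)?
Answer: 483651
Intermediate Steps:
r(g) = 5*g*(-19 + 6*g) (r(g) = (5*g)*((-3 + g)*6 - 1) = (5*g)*((-18 + 6*g) - 1) = (5*g)*(-19 + 6*g) = 5*g*(-19 + 6*g))
(498 - 435)*(r(-15) + m) = (498 - 435)*(5*(-15)*(-19 + 6*(-15)) - 498) = 63*(5*(-15)*(-19 - 90) - 498) = 63*(5*(-15)*(-109) - 498) = 63*(8175 - 498) = 63*7677 = 483651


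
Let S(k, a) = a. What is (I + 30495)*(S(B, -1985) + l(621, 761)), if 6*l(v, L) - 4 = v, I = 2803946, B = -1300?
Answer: -31986666685/6 ≈ -5.3311e+9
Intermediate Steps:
l(v, L) = 2/3 + v/6
(I + 30495)*(S(B, -1985) + l(621, 761)) = (2803946 + 30495)*(-1985 + (2/3 + (1/6)*621)) = 2834441*(-1985 + (2/3 + 207/2)) = 2834441*(-1985 + 625/6) = 2834441*(-11285/6) = -31986666685/6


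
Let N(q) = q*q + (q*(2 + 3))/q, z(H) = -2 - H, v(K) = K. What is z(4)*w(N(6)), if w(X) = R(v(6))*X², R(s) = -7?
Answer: 70602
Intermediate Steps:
N(q) = 5 + q² (N(q) = q² + (q*5)/q = q² + (5*q)/q = q² + 5 = 5 + q²)
w(X) = -7*X²
z(4)*w(N(6)) = (-2 - 1*4)*(-7*(5 + 6²)²) = (-2 - 4)*(-7*(5 + 36)²) = -(-42)*41² = -(-42)*1681 = -6*(-11767) = 70602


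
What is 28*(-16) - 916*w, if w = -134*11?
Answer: 1349736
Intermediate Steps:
w = -1474
28*(-16) - 916*w = 28*(-16) - 916*(-1474) = -448 + 1350184 = 1349736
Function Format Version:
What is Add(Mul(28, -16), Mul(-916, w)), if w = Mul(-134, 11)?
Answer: 1349736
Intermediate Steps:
w = -1474
Add(Mul(28, -16), Mul(-916, w)) = Add(Mul(28, -16), Mul(-916, -1474)) = Add(-448, 1350184) = 1349736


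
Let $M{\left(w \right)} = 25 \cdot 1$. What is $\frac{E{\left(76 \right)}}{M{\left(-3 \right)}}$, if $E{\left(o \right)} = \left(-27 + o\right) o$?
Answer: $\frac{3724}{25} \approx 148.96$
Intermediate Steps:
$M{\left(w \right)} = 25$
$E{\left(o \right)} = o \left(-27 + o\right)$
$\frac{E{\left(76 \right)}}{M{\left(-3 \right)}} = \frac{76 \left(-27 + 76\right)}{25} = 76 \cdot 49 \cdot \frac{1}{25} = 3724 \cdot \frac{1}{25} = \frac{3724}{25}$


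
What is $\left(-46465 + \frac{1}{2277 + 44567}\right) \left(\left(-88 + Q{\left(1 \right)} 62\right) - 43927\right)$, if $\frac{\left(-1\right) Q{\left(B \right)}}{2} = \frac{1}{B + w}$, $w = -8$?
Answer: $\frac{670353433849279}{327908} \approx 2.0443 \cdot 10^{9}$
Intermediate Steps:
$Q{\left(B \right)} = - \frac{2}{-8 + B}$ ($Q{\left(B \right)} = - \frac{2}{B - 8} = - \frac{2}{-8 + B}$)
$\left(-46465 + \frac{1}{2277 + 44567}\right) \left(\left(-88 + Q{\left(1 \right)} 62\right) - 43927\right) = \left(-46465 + \frac{1}{2277 + 44567}\right) \left(\left(-88 + - \frac{2}{-8 + 1} \cdot 62\right) - 43927\right) = \left(-46465 + \frac{1}{46844}\right) \left(\left(-88 + - \frac{2}{-7} \cdot 62\right) - 43927\right) = \left(-46465 + \frac{1}{46844}\right) \left(\left(-88 + \left(-2\right) \left(- \frac{1}{7}\right) 62\right) - 43927\right) = - \frac{2176606459 \left(\left(-88 + \frac{2}{7} \cdot 62\right) - 43927\right)}{46844} = - \frac{2176606459 \left(\left(-88 + \frac{124}{7}\right) - 43927\right)}{46844} = - \frac{2176606459 \left(- \frac{492}{7} - 43927\right)}{46844} = \left(- \frac{2176606459}{46844}\right) \left(- \frac{307981}{7}\right) = \frac{670353433849279}{327908}$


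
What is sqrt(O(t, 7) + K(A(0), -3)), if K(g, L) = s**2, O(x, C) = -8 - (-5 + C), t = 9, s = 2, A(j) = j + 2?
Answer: I*sqrt(6) ≈ 2.4495*I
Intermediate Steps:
A(j) = 2 + j
O(x, C) = -3 - C (O(x, C) = -8 + (5 - C) = -3 - C)
K(g, L) = 4 (K(g, L) = 2**2 = 4)
sqrt(O(t, 7) + K(A(0), -3)) = sqrt((-3 - 1*7) + 4) = sqrt((-3 - 7) + 4) = sqrt(-10 + 4) = sqrt(-6) = I*sqrt(6)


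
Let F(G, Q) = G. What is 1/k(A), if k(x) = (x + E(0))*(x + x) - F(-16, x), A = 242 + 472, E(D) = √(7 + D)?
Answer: 127451/129948274922 - 357*√7/259896549844 ≈ 9.7715e-7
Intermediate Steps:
A = 714
k(x) = 16 + 2*x*(x + √7) (k(x) = (x + √(7 + 0))*(x + x) - 1*(-16) = (x + √7)*(2*x) + 16 = 2*x*(x + √7) + 16 = 16 + 2*x*(x + √7))
1/k(A) = 1/(16 + 2*714² + 2*714*√7) = 1/(16 + 2*509796 + 1428*√7) = 1/(16 + 1019592 + 1428*√7) = 1/(1019608 + 1428*√7)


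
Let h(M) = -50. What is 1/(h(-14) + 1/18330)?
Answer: -18330/916499 ≈ -0.020000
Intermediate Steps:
1/(h(-14) + 1/18330) = 1/(-50 + 1/18330) = 1/(-916499/18330) = -18330/916499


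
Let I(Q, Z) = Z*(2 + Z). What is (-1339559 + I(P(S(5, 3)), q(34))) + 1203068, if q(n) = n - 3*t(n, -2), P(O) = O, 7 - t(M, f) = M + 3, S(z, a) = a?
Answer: -120867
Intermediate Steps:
t(M, f) = 4 - M (t(M, f) = 7 - (M + 3) = 7 - (3 + M) = 7 + (-3 - M) = 4 - M)
q(n) = -12 + 4*n (q(n) = n - 3*(4 - n) = n + (-12 + 3*n) = -12 + 4*n)
(-1339559 + I(P(S(5, 3)), q(34))) + 1203068 = (-1339559 + (-12 + 4*34)*(2 + (-12 + 4*34))) + 1203068 = (-1339559 + (-12 + 136)*(2 + (-12 + 136))) + 1203068 = (-1339559 + 124*(2 + 124)) + 1203068 = (-1339559 + 124*126) + 1203068 = (-1339559 + 15624) + 1203068 = -1323935 + 1203068 = -120867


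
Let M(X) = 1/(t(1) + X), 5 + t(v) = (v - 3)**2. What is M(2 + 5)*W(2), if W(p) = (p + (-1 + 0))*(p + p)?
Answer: 2/3 ≈ 0.66667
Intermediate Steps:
W(p) = 2*p*(-1 + p) (W(p) = (p - 1)*(2*p) = (-1 + p)*(2*p) = 2*p*(-1 + p))
t(v) = -5 + (-3 + v)**2 (t(v) = -5 + (v - 3)**2 = -5 + (-3 + v)**2)
M(X) = 1/(-1 + X) (M(X) = 1/((-5 + (-3 + 1)**2) + X) = 1/((-5 + (-2)**2) + X) = 1/((-5 + 4) + X) = 1/(-1 + X))
M(2 + 5)*W(2) = (2*2*(-1 + 2))/(-1 + (2 + 5)) = (2*2*1)/(-1 + 7) = 4/6 = (1/6)*4 = 2/3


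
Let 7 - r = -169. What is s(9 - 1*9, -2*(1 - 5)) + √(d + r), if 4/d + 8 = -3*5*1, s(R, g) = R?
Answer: 2*√23253/23 ≈ 13.260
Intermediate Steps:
r = 176 (r = 7 - 1*(-169) = 7 + 169 = 176)
d = -4/23 (d = 4/(-8 - 3*5*1) = 4/(-8 - 15*1) = 4/(-8 - 15) = 4/(-23) = 4*(-1/23) = -4/23 ≈ -0.17391)
s(9 - 1*9, -2*(1 - 5)) + √(d + r) = (9 - 1*9) + √(-4/23 + 176) = (9 - 9) + √(4044/23) = 0 + 2*√23253/23 = 2*√23253/23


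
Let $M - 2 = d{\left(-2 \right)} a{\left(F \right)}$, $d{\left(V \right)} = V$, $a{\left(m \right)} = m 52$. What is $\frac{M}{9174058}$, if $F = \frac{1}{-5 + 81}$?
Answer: $\frac{6}{87153551} \approx 6.8844 \cdot 10^{-8}$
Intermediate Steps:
$F = \frac{1}{76} \approx 0.013158$
$a{\left(m \right)} = 52 m$
$M = \frac{12}{19}$ ($M = 2 - 2 \cdot 52 \cdot \frac{1}{76} = 2 - \frac{26}{19} = \frac{12}{19} \approx 0.63158$)
$\frac{M}{9174058} = \frac{12}{19 \cdot 9174058} = \frac{12}{19} \cdot \frac{1}{9174058} = \frac{6}{87153551}$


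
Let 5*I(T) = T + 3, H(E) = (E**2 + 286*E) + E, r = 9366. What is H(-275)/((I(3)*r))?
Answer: -1375/4683 ≈ -0.29362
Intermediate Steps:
H(E) = E**2 + 287*E
I(T) = 3/5 + T/5 (I(T) = (T + 3)/5 = (3 + T)/5 = 3/5 + T/5)
H(-275)/((I(3)*r)) = (-275*(287 - 275))/(((3/5 + (1/5)*3)*9366)) = (-275*12)/(((3/5 + 3/5)*9366)) = -3300/((6/5)*9366) = -3300/56196/5 = -3300*5/56196 = -1375/4683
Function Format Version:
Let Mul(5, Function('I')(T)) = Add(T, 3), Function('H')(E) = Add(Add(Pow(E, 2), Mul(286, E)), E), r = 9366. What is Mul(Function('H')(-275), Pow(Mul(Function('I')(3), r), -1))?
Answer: Rational(-1375, 4683) ≈ -0.29362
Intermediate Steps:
Function('H')(E) = Add(Pow(E, 2), Mul(287, E))
Function('I')(T) = Add(Rational(3, 5), Mul(Rational(1, 5), T)) (Function('I')(T) = Mul(Rational(1, 5), Add(T, 3)) = Mul(Rational(1, 5), Add(3, T)) = Add(Rational(3, 5), Mul(Rational(1, 5), T)))
Mul(Function('H')(-275), Pow(Mul(Function('I')(3), r), -1)) = Mul(Mul(-275, Add(287, -275)), Pow(Mul(Add(Rational(3, 5), Mul(Rational(1, 5), 3)), 9366), -1)) = Mul(Mul(-275, 12), Pow(Mul(Add(Rational(3, 5), Rational(3, 5)), 9366), -1)) = Mul(-3300, Pow(Mul(Rational(6, 5), 9366), -1)) = Mul(-3300, Pow(Rational(56196, 5), -1)) = Mul(-3300, Rational(5, 56196)) = Rational(-1375, 4683)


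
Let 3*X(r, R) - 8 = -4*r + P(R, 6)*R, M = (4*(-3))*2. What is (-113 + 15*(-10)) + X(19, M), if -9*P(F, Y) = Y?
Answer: -841/3 ≈ -280.33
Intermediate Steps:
M = -24 (M = -12*2 = -24)
P(F, Y) = -Y/9
X(r, R) = 8/3 - 4*r/3 - 2*R/9 (X(r, R) = 8/3 + (-4*r + (-1/9*6)*R)/3 = 8/3 + (-4*r - 2*R/3)/3 = 8/3 + (-4*r/3 - 2*R/9) = 8/3 - 4*r/3 - 2*R/9)
(-113 + 15*(-10)) + X(19, M) = (-113 + 15*(-10)) + (8/3 - 4/3*19 - 2/9*(-24)) = (-113 - 150) + (8/3 - 76/3 + 16/3) = -263 - 52/3 = -841/3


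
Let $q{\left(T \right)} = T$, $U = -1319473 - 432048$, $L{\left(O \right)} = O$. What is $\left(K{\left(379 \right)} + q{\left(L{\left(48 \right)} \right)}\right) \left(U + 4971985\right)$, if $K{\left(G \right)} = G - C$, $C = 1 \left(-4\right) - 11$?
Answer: $1423445088$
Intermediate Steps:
$C = -15$ ($C = -4 - 11 = -15$)
$U = -1751521$
$K{\left(G \right)} = 15 + G$ ($K{\left(G \right)} = G - -15 = G + 15 = 15 + G$)
$\left(K{\left(379 \right)} + q{\left(L{\left(48 \right)} \right)}\right) \left(U + 4971985\right) = \left(\left(15 + 379\right) + 48\right) \left(-1751521 + 4971985\right) = \left(394 + 48\right) 3220464 = 442 \cdot 3220464 = 1423445088$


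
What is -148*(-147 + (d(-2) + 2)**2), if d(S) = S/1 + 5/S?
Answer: 20831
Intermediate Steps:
d(S) = S + 5/S (d(S) = S*1 + 5/S = S + 5/S)
-148*(-147 + (d(-2) + 2)**2) = -148*(-147 + ((-2 + 5/(-2)) + 2)**2) = -148*(-147 + ((-2 + 5*(-1/2)) + 2)**2) = -148*(-147 + ((-2 - 5/2) + 2)**2) = -148*(-147 + (-9/2 + 2)**2) = -148*(-147 + (-5/2)**2) = -148*(-147 + 25/4) = -148*(-563/4) = 20831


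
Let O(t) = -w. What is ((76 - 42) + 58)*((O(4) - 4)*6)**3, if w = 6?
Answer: -19872000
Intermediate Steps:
O(t) = -6 (O(t) = -1*6 = -6)
((76 - 42) + 58)*((O(4) - 4)*6)**3 = ((76 - 42) + 58)*((-6 - 4)*6)**3 = (34 + 58)*(-10*6)**3 = 92*(-60)**3 = 92*(-216000) = -19872000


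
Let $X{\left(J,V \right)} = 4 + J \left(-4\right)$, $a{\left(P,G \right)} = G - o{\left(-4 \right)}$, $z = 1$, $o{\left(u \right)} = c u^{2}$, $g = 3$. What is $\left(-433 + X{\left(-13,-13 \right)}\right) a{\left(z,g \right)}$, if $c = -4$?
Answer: $-25259$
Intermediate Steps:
$o{\left(u \right)} = - 4 u^{2}$
$a{\left(P,G \right)} = 64 + G$ ($a{\left(P,G \right)} = G - - 4 \left(-4\right)^{2} = G - \left(-4\right) 16 = G - -64 = G + 64 = 64 + G$)
$X{\left(J,V \right)} = 4 - 4 J$
$\left(-433 + X{\left(-13,-13 \right)}\right) a{\left(z,g \right)} = \left(-433 + \left(4 - -52\right)\right) \left(64 + 3\right) = \left(-433 + \left(4 + 52\right)\right) 67 = \left(-433 + 56\right) 67 = \left(-377\right) 67 = -25259$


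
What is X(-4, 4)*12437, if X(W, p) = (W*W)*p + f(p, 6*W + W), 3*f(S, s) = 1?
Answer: 2400341/3 ≈ 8.0011e+5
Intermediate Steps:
f(S, s) = 1/3 (f(S, s) = (1/3)*1 = 1/3)
X(W, p) = 1/3 + p*W**2 (X(W, p) = (W*W)*p + 1/3 = W**2*p + 1/3 = p*W**2 + 1/3 = 1/3 + p*W**2)
X(-4, 4)*12437 = (1/3 + 4*(-4)**2)*12437 = (1/3 + 4*16)*12437 = (1/3 + 64)*12437 = (193/3)*12437 = 2400341/3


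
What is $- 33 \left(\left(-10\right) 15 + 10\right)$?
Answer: $4620$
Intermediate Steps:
$- 33 \left(\left(-10\right) 15 + 10\right) = - 33 \left(-150 + 10\right) = \left(-33\right) \left(-140\right) = 4620$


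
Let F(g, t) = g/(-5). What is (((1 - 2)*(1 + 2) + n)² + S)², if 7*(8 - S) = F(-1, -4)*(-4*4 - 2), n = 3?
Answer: 88804/1225 ≈ 72.493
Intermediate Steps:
F(g, t) = -g/5 (F(g, t) = g*(-⅕) = -g/5)
S = 298/35 (S = 8 - (-⅕*(-1))*(-4*4 - 2)/7 = 8 - (-16 - 2)/35 = 8 - (-18)/35 = 8 - ⅐*(-18/5) = 8 + 18/35 = 298/35 ≈ 8.5143)
(((1 - 2)*(1 + 2) + n)² + S)² = (((1 - 2)*(1 + 2) + 3)² + 298/35)² = ((-1*3 + 3)² + 298/35)² = ((-3 + 3)² + 298/35)² = (0² + 298/35)² = (0 + 298/35)² = (298/35)² = 88804/1225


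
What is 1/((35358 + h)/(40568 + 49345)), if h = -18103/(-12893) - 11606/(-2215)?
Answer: 2567735004435/1009943321513 ≈ 2.5425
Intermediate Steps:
h = 189734303/28557995 (h = -18103*(-1/12893) - 11606*(-1/2215) = 18103/12893 + 11606/2215 = 189734303/28557995 ≈ 6.6438)
1/((35358 + h)/(40568 + 49345)) = 1/((35358 + 189734303/28557995)/(40568 + 49345)) = 1/((1009943321513/28557995)/89913) = 1/((1009943321513/28557995)*(1/89913)) = 1/(1009943321513/2567735004435) = 2567735004435/1009943321513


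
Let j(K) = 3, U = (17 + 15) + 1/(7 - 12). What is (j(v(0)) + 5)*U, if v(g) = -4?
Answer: 1272/5 ≈ 254.40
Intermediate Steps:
U = 159/5 (U = 32 + 1/(-5) = 32 - ⅕ = 159/5 ≈ 31.800)
(j(v(0)) + 5)*U = (3 + 5)*(159/5) = 8*(159/5) = 1272/5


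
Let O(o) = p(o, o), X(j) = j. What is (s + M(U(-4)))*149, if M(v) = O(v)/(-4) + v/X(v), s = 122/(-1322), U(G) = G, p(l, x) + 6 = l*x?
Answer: -313645/1322 ≈ -237.25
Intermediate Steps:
p(l, x) = -6 + l*x
s = -61/661 (s = 122*(-1/1322) = -61/661 ≈ -0.092284)
O(o) = -6 + o² (O(o) = -6 + o*o = -6 + o²)
M(v) = 5/2 - v²/4 (M(v) = (-6 + v²)/(-4) + v/v = (-6 + v²)*(-¼) + 1 = (3/2 - v²/4) + 1 = 5/2 - v²/4)
(s + M(U(-4)))*149 = (-61/661 + (5/2 - ¼*(-4)²))*149 = (-61/661 + (5/2 - ¼*16))*149 = (-61/661 + (5/2 - 4))*149 = (-61/661 - 3/2)*149 = -2105/1322*149 = -313645/1322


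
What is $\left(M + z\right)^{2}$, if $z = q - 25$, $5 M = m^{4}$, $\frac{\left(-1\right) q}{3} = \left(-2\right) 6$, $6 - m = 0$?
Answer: $\frac{1825201}{25} \approx 73008.0$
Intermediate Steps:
$m = 6$ ($m = 6 - 0 = 6 + 0 = 6$)
$q = 36$ ($q = - 3 \left(\left(-2\right) 6\right) = \left(-3\right) \left(-12\right) = 36$)
$M = \frac{1296}{5}$ ($M = \frac{6^{4}}{5} = \frac{1}{5} \cdot 1296 = \frac{1296}{5} \approx 259.2$)
$z = 11$ ($z = 36 - 25 = 11$)
$\left(M + z\right)^{2} = \left(\frac{1296}{5} + 11\right)^{2} = \left(\frac{1351}{5}\right)^{2} = \frac{1825201}{25}$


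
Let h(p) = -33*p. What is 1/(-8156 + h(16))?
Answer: -1/8684 ≈ -0.00011515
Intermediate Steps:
1/(-8156 + h(16)) = 1/(-8156 - 33*16) = 1/(-8156 - 528) = 1/(-8684) = -1/8684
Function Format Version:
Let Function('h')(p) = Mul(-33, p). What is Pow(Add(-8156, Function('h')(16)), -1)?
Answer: Rational(-1, 8684) ≈ -0.00011515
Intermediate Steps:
Pow(Add(-8156, Function('h')(16)), -1) = Pow(Add(-8156, Mul(-33, 16)), -1) = Pow(Add(-8156, -528), -1) = Pow(-8684, -1) = Rational(-1, 8684)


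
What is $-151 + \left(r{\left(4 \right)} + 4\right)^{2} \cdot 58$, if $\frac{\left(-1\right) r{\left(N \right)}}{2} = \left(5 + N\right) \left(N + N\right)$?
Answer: $1136649$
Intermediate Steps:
$r{\left(N \right)} = - 4 N \left(5 + N\right)$ ($r{\left(N \right)} = - 2 \left(5 + N\right) \left(N + N\right) = - 2 \left(5 + N\right) 2 N = - 2 \cdot 2 N \left(5 + N\right) = - 4 N \left(5 + N\right)$)
$-151 + \left(r{\left(4 \right)} + 4\right)^{2} \cdot 58 = -151 + \left(\left(-4\right) 4 \left(5 + 4\right) + 4\right)^{2} \cdot 58 = -151 + \left(\left(-4\right) 4 \cdot 9 + 4\right)^{2} \cdot 58 = -151 + \left(-144 + 4\right)^{2} \cdot 58 = -151 + \left(-140\right)^{2} \cdot 58 = -151 + 19600 \cdot 58 = -151 + 1136800 = 1136649$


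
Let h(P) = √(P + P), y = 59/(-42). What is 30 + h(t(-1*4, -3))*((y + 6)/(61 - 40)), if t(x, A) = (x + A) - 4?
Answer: 30 + 193*I*√22/882 ≈ 30.0 + 1.0264*I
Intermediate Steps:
y = -59/42 (y = 59*(-1/42) = -59/42 ≈ -1.4048)
t(x, A) = -4 + A + x (t(x, A) = (A + x) - 4 = -4 + A + x)
h(P) = √2*√P (h(P) = √(2*P) = √2*√P)
30 + h(t(-1*4, -3))*((y + 6)/(61 - 40)) = 30 + (√2*√(-4 - 3 - 1*4))*((-59/42 + 6)/(61 - 40)) = 30 + (√2*√(-4 - 3 - 4))*((193/42)/21) = 30 + (√2*√(-11))*((193/42)*(1/21)) = 30 + (√2*(I*√11))*(193/882) = 30 + (I*√22)*(193/882) = 30 + 193*I*√22/882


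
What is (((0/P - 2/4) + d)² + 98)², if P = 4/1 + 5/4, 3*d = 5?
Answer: 12794929/1296 ≈ 9872.6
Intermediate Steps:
d = 5/3 (d = (⅓)*5 = 5/3 ≈ 1.6667)
P = 21/4 (P = 4*1 + 5*(¼) = 4 + 5/4 = 21/4 ≈ 5.2500)
(((0/P - 2/4) + d)² + 98)² = (((0/(21/4) - 2/4) + 5/3)² + 98)² = (((0*(4/21) - 2*¼) + 5/3)² + 98)² = (((0 - ½) + 5/3)² + 98)² = ((-½ + 5/3)² + 98)² = ((7/6)² + 98)² = (49/36 + 98)² = (3577/36)² = 12794929/1296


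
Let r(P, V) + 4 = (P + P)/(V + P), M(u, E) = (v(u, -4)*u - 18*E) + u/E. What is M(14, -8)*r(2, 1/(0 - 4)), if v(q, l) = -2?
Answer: -1371/7 ≈ -195.86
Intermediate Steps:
M(u, E) = -18*E - 2*u + u/E (M(u, E) = (-2*u - 18*E) + u/E = (-18*E - 2*u) + u/E = -18*E - 2*u + u/E)
r(P, V) = -4 + 2*P/(P + V) (r(P, V) = -4 + (P + P)/(V + P) = -4 + (2*P)/(P + V) = -4 + 2*P/(P + V))
M(14, -8)*r(2, 1/(0 - 4)) = (-18*(-8) - 2*14 + 14/(-8))*(2*(-1*2 - 2/(0 - 4))/(2 + 1/(0 - 4))) = (144 - 28 + 14*(-⅛))*(2*(-2 - 2/(-4))/(2 + 1/(-4))) = (144 - 28 - 7/4)*(2*(-2 - 2*(-¼))/(2 - ¼)) = 457*(2*(-2 + ½)/(7/4))/4 = 457*(2*(4/7)*(-3/2))/4 = (457/4)*(-12/7) = -1371/7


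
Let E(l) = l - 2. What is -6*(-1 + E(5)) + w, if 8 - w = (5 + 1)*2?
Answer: -16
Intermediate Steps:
E(l) = -2 + l
w = -4 (w = 8 - (5 + 1)*2 = 8 - 6*2 = 8 - 1*12 = 8 - 12 = -4)
-6*(-1 + E(5)) + w = -6*(-1 + (-2 + 5)) - 4 = -6*(-1 + 3) - 4 = -6*2 - 4 = -12 - 4 = -16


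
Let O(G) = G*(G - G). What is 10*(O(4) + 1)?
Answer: 10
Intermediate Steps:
O(G) = 0 (O(G) = G*0 = 0)
10*(O(4) + 1) = 10*(0 + 1) = 10*1 = 10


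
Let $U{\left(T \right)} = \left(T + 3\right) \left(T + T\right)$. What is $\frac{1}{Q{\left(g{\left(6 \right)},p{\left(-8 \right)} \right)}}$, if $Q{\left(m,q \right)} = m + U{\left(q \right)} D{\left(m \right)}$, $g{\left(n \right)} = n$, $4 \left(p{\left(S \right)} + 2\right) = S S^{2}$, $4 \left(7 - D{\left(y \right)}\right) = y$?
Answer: $\frac{1}{181616} \approx 5.5061 \cdot 10^{-6}$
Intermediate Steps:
$U{\left(T \right)} = 2 T \left(3 + T\right)$ ($U{\left(T \right)} = \left(3 + T\right) 2 T = 2 T \left(3 + T\right)$)
$D{\left(y \right)} = 7 - \frac{y}{4}$
$p{\left(S \right)} = -2 + \frac{S^{3}}{4}$ ($p{\left(S \right)} = -2 + \frac{S S^{2}}{4} = -2 + \frac{S^{3}}{4}$)
$Q{\left(m,q \right)} = m + 2 q \left(3 + q\right) \left(7 - \frac{m}{4}\right)$
$\frac{1}{Q{\left(g{\left(6 \right)},p{\left(-8 \right)} \right)}} = \frac{1}{6 - \frac{\left(-2 + \frac{\left(-8\right)^{3}}{4}\right) \left(-28 + 6\right) \left(3 + \left(-2 + \frac{\left(-8\right)^{3}}{4}\right)\right)}{2}} = \frac{1}{6 - \frac{1}{2} \left(-2 + \frac{1}{4} \left(-512\right)\right) \left(-22\right) \left(3 + \left(-2 + \frac{1}{4} \left(-512\right)\right)\right)} = \frac{1}{6 - \frac{1}{2} \left(-2 - 128\right) \left(-22\right) \left(3 - 130\right)} = \frac{1}{6 - \left(-65\right) \left(-22\right) \left(3 - 130\right)} = \frac{1}{6 - \left(-65\right) \left(-22\right) \left(-127\right)} = \frac{1}{6 + 181610} = \frac{1}{181616}$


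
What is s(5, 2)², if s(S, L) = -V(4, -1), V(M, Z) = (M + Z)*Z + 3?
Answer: 0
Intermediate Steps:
V(M, Z) = 3 + Z*(M + Z) (V(M, Z) = Z*(M + Z) + 3 = 3 + Z*(M + Z))
s(S, L) = 0 (s(S, L) = -(3 + (-1)² + 4*(-1)) = -(3 + 1 - 4) = -1*0 = 0)
s(5, 2)² = 0² = 0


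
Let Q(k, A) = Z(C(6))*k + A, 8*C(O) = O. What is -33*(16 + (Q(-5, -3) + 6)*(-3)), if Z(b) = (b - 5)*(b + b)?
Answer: 23397/8 ≈ 2924.6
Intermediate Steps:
C(O) = O/8
Z(b) = 2*b*(-5 + b) (Z(b) = (-5 + b)*(2*b) = 2*b*(-5 + b))
Q(k, A) = A - 51*k/8 (Q(k, A) = (2*((1/8)*6)*(-5 + (1/8)*6))*k + A = (2*(3/4)*(-5 + 3/4))*k + A = (2*(3/4)*(-17/4))*k + A = -51*k/8 + A = A - 51*k/8)
-33*(16 + (Q(-5, -3) + 6)*(-3)) = -33*(16 + ((-3 - 51/8*(-5)) + 6)*(-3)) = -33*(16 + ((-3 + 255/8) + 6)*(-3)) = -33*(16 + (231/8 + 6)*(-3)) = -33*(16 + (279/8)*(-3)) = -33*(16 - 837/8) = -33*(-709/8) = 23397/8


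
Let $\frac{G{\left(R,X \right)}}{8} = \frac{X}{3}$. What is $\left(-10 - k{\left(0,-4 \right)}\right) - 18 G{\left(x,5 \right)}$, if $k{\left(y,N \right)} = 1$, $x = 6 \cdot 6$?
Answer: $-251$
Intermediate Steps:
$x = 36$
$G{\left(R,X \right)} = \frac{8 X}{3}$ ($G{\left(R,X \right)} = 8 \frac{X}{3} = \frac{8 X}{3}$)
$\left(-10 - k{\left(0,-4 \right)}\right) - 18 G{\left(x,5 \right)} = \left(-10 - 1\right) - 18 \cdot \frac{8}{3} \cdot 5 = \left(-10 - 1\right) - 240 = -11 - 240 = -251$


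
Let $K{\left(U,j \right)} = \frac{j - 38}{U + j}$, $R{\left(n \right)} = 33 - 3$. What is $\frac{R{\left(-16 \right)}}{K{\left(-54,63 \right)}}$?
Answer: $\frac{54}{5} \approx 10.8$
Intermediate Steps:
$R{\left(n \right)} = 30$
$K{\left(U,j \right)} = \frac{-38 + j}{U + j}$
$\frac{R{\left(-16 \right)}}{K{\left(-54,63 \right)}} = \frac{30}{\frac{1}{-54 + 63} \left(-38 + 63\right)} = \frac{30}{\frac{1}{9} \cdot 25} = \frac{30}{\frac{25}{9}} = 30 \cdot \frac{9}{25} = \frac{54}{5}$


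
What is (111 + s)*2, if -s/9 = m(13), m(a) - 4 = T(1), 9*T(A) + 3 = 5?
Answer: 146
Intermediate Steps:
T(A) = 2/9 (T(A) = -⅓ + (⅑)*5 = -⅓ + 5/9 = 2/9)
m(a) = 38/9 (m(a) = 4 + 2/9 = 38/9)
s = -38 (s = -9*38/9 = -38)
(111 + s)*2 = (111 - 38)*2 = 73*2 = 146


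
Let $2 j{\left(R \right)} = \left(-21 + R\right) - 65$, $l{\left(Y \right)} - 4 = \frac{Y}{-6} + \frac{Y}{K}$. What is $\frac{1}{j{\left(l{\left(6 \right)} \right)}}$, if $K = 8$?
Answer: $- \frac{8}{329} \approx -0.024316$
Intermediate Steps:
$l{\left(Y \right)} = 4 - \frac{Y}{24}$ ($l{\left(Y \right)} = 4 + \left(\frac{Y}{-6} + \frac{Y}{8}\right) = 4 + \left(Y \left(- \frac{1}{6}\right) + Y \frac{1}{8}\right) = 4 + \left(- \frac{Y}{6} + \frac{Y}{8}\right) = 4 - \frac{Y}{24}$)
$j{\left(R \right)} = -43 + \frac{R}{2}$ ($j{\left(R \right)} = \frac{\left(-21 + R\right) - 65}{2} = \frac{-86 + R}{2} = -43 + \frac{R}{2}$)
$\frac{1}{j{\left(l{\left(6 \right)} \right)}} = \frac{1}{-43 + \frac{4 - \frac{1}{4}}{2}} = \frac{1}{-43 + \frac{1}{2} \cdot \frac{15}{4}} = \frac{1}{-43 + \frac{15}{8}} = \frac{1}{- \frac{329}{8}} = - \frac{8}{329}$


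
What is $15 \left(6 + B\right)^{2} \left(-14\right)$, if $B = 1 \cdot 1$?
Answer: $-10290$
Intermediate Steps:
$B = 1$
$15 \left(6 + B\right)^{2} \left(-14\right) = 15 \left(6 + 1\right)^{2} \left(-14\right) = 15 \cdot 7^{2} \left(-14\right) = 15 \cdot 49 \left(-14\right) = 735 \left(-14\right) = -10290$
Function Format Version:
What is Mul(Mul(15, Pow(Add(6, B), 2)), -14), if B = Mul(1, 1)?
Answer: -10290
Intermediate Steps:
B = 1
Mul(Mul(15, Pow(Add(6, B), 2)), -14) = Mul(Mul(15, Pow(Add(6, 1), 2)), -14) = Mul(Mul(15, Pow(7, 2)), -14) = Mul(Mul(15, 49), -14) = Mul(735, -14) = -10290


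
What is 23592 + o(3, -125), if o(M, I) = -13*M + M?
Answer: 23556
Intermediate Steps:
o(M, I) = -12*M
23592 + o(3, -125) = 23592 - 12*3 = 23592 - 36 = 23556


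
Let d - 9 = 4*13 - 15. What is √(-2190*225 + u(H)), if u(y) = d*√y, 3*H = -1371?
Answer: √(-492750 + 46*I*√457) ≈ 0.7 + 701.96*I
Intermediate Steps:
H = -457 (H = (⅓)*(-1371) = -457)
d = 46 (d = 9 + (4*13 - 15) = 9 + (52 - 15) = 9 + 37 = 46)
u(y) = 46*√y
√(-2190*225 + u(H)) = √(-2190*225 + 46*√(-457)) = √(-492750 + 46*(I*√457)) = √(-492750 + 46*I*√457)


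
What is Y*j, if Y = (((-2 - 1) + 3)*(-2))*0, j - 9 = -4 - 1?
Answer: 0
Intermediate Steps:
j = 4 (j = 9 + (-4 - 1) = 9 - 5 = 4)
Y = 0 (Y = ((-3 + 3)*(-2))*0 = (0*(-2))*0 = 0*0 = 0)
Y*j = 0*4 = 0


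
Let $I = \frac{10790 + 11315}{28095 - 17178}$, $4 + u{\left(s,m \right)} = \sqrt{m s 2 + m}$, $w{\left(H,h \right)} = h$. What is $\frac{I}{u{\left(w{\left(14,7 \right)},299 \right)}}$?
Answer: $\frac{88420}{48788073} + \frac{22105 \sqrt{4485}}{48788073} \approx 0.032155$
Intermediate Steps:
$u{\left(s,m \right)} = -4 + \sqrt{m + 2 m s}$ ($u{\left(s,m \right)} = -4 + \sqrt{m s 2 + m} = -4 + \sqrt{2 m s + m} = -4 + \sqrt{m + 2 m s}$)
$I = \frac{22105}{10917} \approx 2.0248$
$\frac{I}{u{\left(w{\left(14,7 \right)},299 \right)}} = \frac{22105}{10917 \left(-4 + \sqrt{299 \left(1 + 2 \cdot 7\right)}\right)} = \frac{22105}{10917 \left(-4 + \sqrt{299 \left(1 + 14\right)}\right)} = \frac{22105}{10917 \left(-4 + \sqrt{299 \cdot 15}\right)} = \frac{22105}{10917 \left(-4 + \sqrt{4485}\right)}$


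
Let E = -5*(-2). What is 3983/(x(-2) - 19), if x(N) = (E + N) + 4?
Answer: -569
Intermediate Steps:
E = 10
x(N) = 14 + N (x(N) = (10 + N) + 4 = 14 + N)
3983/(x(-2) - 19) = 3983/((14 - 2) - 19) = 3983/(12 - 19) = 3983/(-7) = 3983*(-1/7) = -569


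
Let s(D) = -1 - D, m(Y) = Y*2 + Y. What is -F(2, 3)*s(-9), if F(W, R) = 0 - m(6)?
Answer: 144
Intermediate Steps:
m(Y) = 3*Y (m(Y) = 2*Y + Y = 3*Y)
F(W, R) = -18 (F(W, R) = 0 - 3*6 = 0 - 1*18 = 0 - 18 = -18)
-F(2, 3)*s(-9) = -(-18)*(-1 - 1*(-9)) = -(-18)*(-1 + 9) = -(-18)*8 = -1*(-144) = 144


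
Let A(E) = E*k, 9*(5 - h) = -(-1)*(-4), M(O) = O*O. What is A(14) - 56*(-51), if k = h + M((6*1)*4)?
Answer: 98966/9 ≈ 10996.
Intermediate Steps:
M(O) = O**2
h = 49/9 (h = 5 - (-1)*(-1*(-4))/9 = 5 - (-1)*4/9 = 5 - 1/9*(-4) = 5 + 4/9 = 49/9 ≈ 5.4444)
k = 5233/9 (k = 49/9 + ((6*1)*4)**2 = 49/9 + (6*4)**2 = 49/9 + 24**2 = 49/9 + 576 = 5233/9 ≈ 581.44)
A(E) = 5233*E/9 (A(E) = E*(5233/9) = 5233*E/9)
A(14) - 56*(-51) = (5233/9)*14 - 56*(-51) = 73262/9 - 8*(-357) = 73262/9 + 2856 = 98966/9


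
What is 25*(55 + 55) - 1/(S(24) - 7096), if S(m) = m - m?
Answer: 19514001/7096 ≈ 2750.0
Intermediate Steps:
S(m) = 0
25*(55 + 55) - 1/(S(24) - 7096) = 25*(55 + 55) - 1/(0 - 7096) = 25*110 - 1/(-7096) = 2750 - 1*(-1/7096) = 2750 + 1/7096 = 19514001/7096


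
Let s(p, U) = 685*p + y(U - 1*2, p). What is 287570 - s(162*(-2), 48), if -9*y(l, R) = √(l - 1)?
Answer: 509510 + √5/3 ≈ 5.0951e+5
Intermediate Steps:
y(l, R) = -√(-1 + l)/9 (y(l, R) = -√(l - 1)/9 = -√(-1 + l)/9)
s(p, U) = 685*p - √(-3 + U)/9 (s(p, U) = 685*p - √(-1 + (U - 1*2))/9 = 685*p - √(-1 + (U - 2))/9 = 685*p - √(-1 + (-2 + U))/9 = 685*p - √(-3 + U)/9)
287570 - s(162*(-2), 48) = 287570 - (685*(162*(-2)) - √(-3 + 48)/9) = 287570 - (685*(-324) - √5/3) = 287570 - (-221940 - √5/3) = 287570 + (221940 + √5/3) = 509510 + √5/3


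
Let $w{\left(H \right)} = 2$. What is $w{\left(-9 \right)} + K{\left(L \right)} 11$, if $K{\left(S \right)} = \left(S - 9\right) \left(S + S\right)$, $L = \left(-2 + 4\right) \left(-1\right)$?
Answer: $486$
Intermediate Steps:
$L = -2$ ($L = 2 \left(-1\right) = -2$)
$K{\left(S \right)} = 2 S \left(-9 + S\right)$ ($K{\left(S \right)} = \left(-9 + S\right) 2 S = 2 S \left(-9 + S\right)$)
$w{\left(-9 \right)} + K{\left(L \right)} 11 = 2 + 2 \left(-2\right) \left(-9 - 2\right) 11 = 2 + 2 \left(-2\right) \left(-11\right) 11 = 2 + 44 \cdot 11 = 2 + 484 = 486$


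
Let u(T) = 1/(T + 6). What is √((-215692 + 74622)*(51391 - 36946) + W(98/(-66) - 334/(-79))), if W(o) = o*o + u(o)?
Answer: I*√7195106957414796076489502/59421351 ≈ 45142.0*I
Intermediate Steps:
u(T) = 1/(6 + T)
W(o) = o² + 1/(6 + o) (W(o) = o*o + 1/(6 + o) = o² + 1/(6 + o))
√((-215692 + 74622)*(51391 - 36946) + W(98/(-66) - 334/(-79))) = √((-215692 + 74622)*(51391 - 36946) + (1 + (98/(-66) - 334/(-79))²*(6 + (98/(-66) - 334/(-79))))/(6 + (98/(-66) - 334/(-79)))) = √(-141070*14445 + (1 + (98*(-1/66) - 334*(-1/79))²*(6 + (98*(-1/66) - 334*(-1/79))))/(6 + (98*(-1/66) - 334*(-1/79)))) = √(-2037756150 + (1 + (-49/33 + 334/79)²*(6 + (-49/33 + 334/79)))/(6 + (-49/33 + 334/79))) = √(-2037756150 + (1 + (7151/2607)²*(6 + 7151/2607))/(6 + 7151/2607)) = √(-2037756150 + (1 + (51136801/6796449)*(22793/2607))/(22793/2607)) = √(-2037756150 + 2607*(1 + 1165561105193/17718342543)/22793) = √(-2037756150 + (2607/22793)*(1183279447736/17718342543)) = √(-2037756150 + 1183279447736/154911462057) = √(-315671783328863952814/154911462057) = I*√7195106957414796076489502/59421351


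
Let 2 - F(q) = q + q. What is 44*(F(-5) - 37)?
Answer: -1100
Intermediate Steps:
F(q) = 2 - 2*q (F(q) = 2 - (q + q) = 2 - 2*q)
44*(F(-5) - 37) = 44*((2 - 2*(-5)) - 37) = 44*((2 + 10) - 37) = 44*(12 - 37) = 44*(-25) = -1100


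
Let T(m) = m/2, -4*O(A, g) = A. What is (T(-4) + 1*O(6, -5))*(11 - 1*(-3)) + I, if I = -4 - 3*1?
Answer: -56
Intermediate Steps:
O(A, g) = -A/4
T(m) = m/2 (T(m) = m*(½) = m/2)
I = -7 (I = -4 - 3 = -7)
(T(-4) + 1*O(6, -5))*(11 - 1*(-3)) + I = ((½)*(-4) + 1*(-¼*6))*(11 - 1*(-3)) - 7 = (-2 + 1*(-3/2))*(11 + 3) - 7 = (-2 - 3/2)*14 - 7 = -7/2*14 - 7 = -49 - 7 = -56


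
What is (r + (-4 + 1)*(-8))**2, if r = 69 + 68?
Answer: 25921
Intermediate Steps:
r = 137
(r + (-4 + 1)*(-8))**2 = (137 + (-4 + 1)*(-8))**2 = (137 - 3*(-8))**2 = (137 + 24)**2 = 161**2 = 25921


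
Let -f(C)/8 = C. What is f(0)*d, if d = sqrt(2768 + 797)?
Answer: 0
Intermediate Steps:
f(C) = -8*C
d = sqrt(3565) ≈ 59.708
f(0)*d = (-8*0)*sqrt(3565) = 0*sqrt(3565) = 0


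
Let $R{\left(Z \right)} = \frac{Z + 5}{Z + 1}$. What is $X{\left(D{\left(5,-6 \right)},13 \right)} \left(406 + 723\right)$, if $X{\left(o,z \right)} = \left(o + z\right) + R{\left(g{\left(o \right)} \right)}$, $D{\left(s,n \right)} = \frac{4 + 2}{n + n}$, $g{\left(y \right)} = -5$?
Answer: $\frac{28225}{2} \approx 14113.0$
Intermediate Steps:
$D{\left(s,n \right)} = \frac{3}{n}$ ($D{\left(s,n \right)} = \frac{6}{2 n} = 6 \frac{1}{2 n} = \frac{3}{n}$)
$R{\left(Z \right)} = \frac{5 + Z}{1 + Z}$
$X{\left(o,z \right)} = o + z$ ($X{\left(o,z \right)} = \left(o + z\right) + \frac{5 - 5}{1 - 5} = \left(o + z\right) + \frac{1}{-4} \cdot 0 = \left(o + z\right) - 0 = \left(o + z\right) + 0 = o + z$)
$X{\left(D{\left(5,-6 \right)},13 \right)} \left(406 + 723\right) = \left(\frac{3}{-6} + 13\right) \left(406 + 723\right) = \left(3 \left(- \frac{1}{6}\right) + 13\right) 1129 = \left(- \frac{1}{2} + 13\right) 1129 = \frac{25}{2} \cdot 1129 = \frac{28225}{2}$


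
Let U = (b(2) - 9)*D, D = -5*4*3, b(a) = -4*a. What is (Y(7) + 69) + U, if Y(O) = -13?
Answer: 1076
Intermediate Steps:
D = -60 (D = -20*3 = -60)
U = 1020 (U = (-4*2 - 9)*(-60) = (-8 - 9)*(-60) = -17*(-60) = 1020)
(Y(7) + 69) + U = (-13 + 69) + 1020 = 56 + 1020 = 1076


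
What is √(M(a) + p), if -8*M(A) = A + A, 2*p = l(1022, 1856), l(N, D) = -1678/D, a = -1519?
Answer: √20415333/232 ≈ 19.476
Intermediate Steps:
p = -839/1856 (p = (-1678/1856)/2 = (-1678*1/1856)/2 = (½)*(-839/928) = -839/1856 ≈ -0.45205)
M(A) = -A/4 (M(A) = -(A + A)/8 = -A/4)
√(M(a) + p) = √(-¼*(-1519) - 839/1856) = √(1519/4 - 839/1856) = √(703977/1856) = √20415333/232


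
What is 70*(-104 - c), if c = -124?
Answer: 1400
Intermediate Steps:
70*(-104 - c) = 70*(-104 - 1*(-124)) = 70*(-104 + 124) = 70*20 = 1400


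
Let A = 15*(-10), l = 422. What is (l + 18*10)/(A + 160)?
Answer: 301/5 ≈ 60.200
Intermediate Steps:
A = -150
(l + 18*10)/(A + 160) = (422 + 18*10)/(-150 + 160) = (422 + 180)/10 = 602*(1/10) = 301/5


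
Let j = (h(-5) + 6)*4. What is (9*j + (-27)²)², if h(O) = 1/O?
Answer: 21986721/25 ≈ 8.7947e+5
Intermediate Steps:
j = 116/5 (j = (1/(-5) + 6)*4 = (-⅕ + 6)*4 = (29/5)*4 = 116/5 ≈ 23.200)
(9*j + (-27)²)² = (9*(116/5) + (-27)²)² = (1044/5 + 729)² = (4689/5)² = 21986721/25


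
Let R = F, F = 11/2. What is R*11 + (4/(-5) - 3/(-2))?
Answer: 306/5 ≈ 61.200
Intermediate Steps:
F = 11/2 (F = 11*(½) = 11/2 ≈ 5.5000)
R = 11/2 ≈ 5.5000
R*11 + (4/(-5) - 3/(-2)) = (11/2)*11 + (4/(-5) - 3/(-2)) = 121/2 + (4*(-⅕) - 3*(-½)) = 121/2 + (-⅘ + 3/2) = 121/2 + 7/10 = 306/5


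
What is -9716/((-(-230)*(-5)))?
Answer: 4858/575 ≈ 8.4487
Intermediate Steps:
-9716/((-(-230)*(-5))) = -9716/((-46*25)) = -9716/(-1150) = -9716*(-1/1150) = 4858/575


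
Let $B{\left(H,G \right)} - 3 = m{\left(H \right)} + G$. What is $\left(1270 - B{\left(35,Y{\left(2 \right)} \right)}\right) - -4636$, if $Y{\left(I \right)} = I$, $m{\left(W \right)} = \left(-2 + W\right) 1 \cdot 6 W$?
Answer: $-1029$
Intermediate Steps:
$m{\left(W \right)} = W \left(-12 + 6 W\right)$ ($m{\left(W \right)} = \left(-2 + W\right) 6 W = \left(-12 + 6 W\right) W = W \left(-12 + 6 W\right)$)
$B{\left(H,G \right)} = 3 + G + 6 H \left(-2 + H\right)$ ($B{\left(H,G \right)} = 3 + \left(6 H \left(-2 + H\right) + G\right) = 3 + \left(G + 6 H \left(-2 + H\right)\right) = 3 + G + 6 H \left(-2 + H\right)$)
$\left(1270 - B{\left(35,Y{\left(2 \right)} \right)}\right) - -4636 = \left(1270 - \left(3 + 2 + 6 \cdot 35 \left(-2 + 35\right)\right)\right) - -4636 = \left(1270 - \left(3 + 2 + 6 \cdot 35 \cdot 33\right)\right) + 4636 = \left(1270 - \left(3 + 2 + 6930\right)\right) + 4636 = \left(1270 - 6935\right) + 4636 = -5665 + 4636 = -1029$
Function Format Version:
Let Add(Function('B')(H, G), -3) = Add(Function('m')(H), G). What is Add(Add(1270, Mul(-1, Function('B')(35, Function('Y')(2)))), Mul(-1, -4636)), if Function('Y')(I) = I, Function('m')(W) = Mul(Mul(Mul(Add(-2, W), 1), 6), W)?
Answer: -1029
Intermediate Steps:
Function('m')(W) = Mul(W, Add(-12, Mul(6, W))) (Function('m')(W) = Mul(Mul(Add(-2, W), 6), W) = Mul(Add(-12, Mul(6, W)), W) = Mul(W, Add(-12, Mul(6, W))))
Function('B')(H, G) = Add(3, G, Mul(6, H, Add(-2, H))) (Function('B')(H, G) = Add(3, Add(Mul(6, H, Add(-2, H)), G)) = Add(3, Add(G, Mul(6, H, Add(-2, H)))) = Add(3, G, Mul(6, H, Add(-2, H))))
Add(Add(1270, Mul(-1, Function('B')(35, Function('Y')(2)))), Mul(-1, -4636)) = Add(Add(1270, Mul(-1, Add(3, 2, Mul(6, 35, Add(-2, 35))))), Mul(-1, -4636)) = Add(Add(1270, Mul(-1, Add(3, 2, Mul(6, 35, 33)))), 4636) = Add(Add(1270, Mul(-1, Add(3, 2, 6930))), 4636) = Add(Add(1270, Mul(-1, 6935)), 4636) = Add(Add(1270, -6935), 4636) = Add(-5665, 4636) = -1029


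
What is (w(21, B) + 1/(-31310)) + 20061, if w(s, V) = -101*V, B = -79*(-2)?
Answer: 128464929/31310 ≈ 4103.0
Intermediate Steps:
B = 158
(w(21, B) + 1/(-31310)) + 20061 = (-101*158 + 1/(-31310)) + 20061 = (-15958 - 1/31310) + 20061 = -499644981/31310 + 20061 = 128464929/31310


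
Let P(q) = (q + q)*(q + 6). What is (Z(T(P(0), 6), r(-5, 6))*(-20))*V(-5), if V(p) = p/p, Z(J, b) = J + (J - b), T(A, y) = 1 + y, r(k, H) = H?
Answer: -160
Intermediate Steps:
P(q) = 2*q*(6 + q) (P(q) = (2*q)*(6 + q) = 2*q*(6 + q))
Z(J, b) = -b + 2*J
V(p) = 1
(Z(T(P(0), 6), r(-5, 6))*(-20))*V(-5) = ((-1*6 + 2*(1 + 6))*(-20))*1 = ((-6 + 2*7)*(-20))*1 = ((-6 + 14)*(-20))*1 = (8*(-20))*1 = -160*1 = -160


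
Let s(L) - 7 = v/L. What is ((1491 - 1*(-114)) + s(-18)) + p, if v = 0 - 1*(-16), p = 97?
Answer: 15373/9 ≈ 1708.1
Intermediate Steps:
v = 16 (v = 0 + 16 = 16)
s(L) = 7 + 16/L
((1491 - 1*(-114)) + s(-18)) + p = ((1491 - 1*(-114)) + (7 + 16/(-18))) + 97 = ((1491 + 114) + (7 + 16*(-1/18))) + 97 = (1605 + (7 - 8/9)) + 97 = (1605 + 55/9) + 97 = 14500/9 + 97 = 15373/9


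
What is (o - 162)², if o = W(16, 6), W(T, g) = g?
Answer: 24336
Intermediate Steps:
o = 6
(o - 162)² = (6 - 162)² = (-156)² = 24336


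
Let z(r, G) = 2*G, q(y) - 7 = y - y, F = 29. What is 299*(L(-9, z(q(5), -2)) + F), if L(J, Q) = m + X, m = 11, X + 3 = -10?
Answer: 8073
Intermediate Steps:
X = -13 (X = -3 - 10 = -13)
q(y) = 7 (q(y) = 7 + (y - y) = 7 + 0 = 7)
L(J, Q) = -2 (L(J, Q) = 11 - 13 = -2)
299*(L(-9, z(q(5), -2)) + F) = 299*(-2 + 29) = 299*27 = 8073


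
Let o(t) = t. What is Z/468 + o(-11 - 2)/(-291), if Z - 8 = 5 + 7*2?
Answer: 1549/15132 ≈ 0.10237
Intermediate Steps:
Z = 27 (Z = 8 + (5 + 7*2) = 8 + (5 + 14) = 8 + 19 = 27)
Z/468 + o(-11 - 2)/(-291) = 27/468 + (-11 - 2)/(-291) = 27*(1/468) - 13*(-1/291) = 3/52 + 13/291 = 1549/15132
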